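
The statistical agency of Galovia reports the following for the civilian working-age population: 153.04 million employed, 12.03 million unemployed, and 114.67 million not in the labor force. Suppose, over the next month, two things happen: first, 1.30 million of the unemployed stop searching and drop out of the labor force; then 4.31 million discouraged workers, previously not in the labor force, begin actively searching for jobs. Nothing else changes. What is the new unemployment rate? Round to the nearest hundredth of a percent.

New unemployment rate ≈ 8.95%.

Initially, labor force = 153.04 + 12.03 = 165.07 million, so u = 12.03/165.07 = 7.29%.
After the first change, unemployed and labor force both fall by 1.30 → E = 153.04, U = 10.73, labor force = 163.77 million.
After the second change, unemployed and labor force both rise by 4.31 → E = 153.04, U = 15.04, labor force = 168.08 million.
New unemployment rate = 15.04 / 168.08 = 8.95%.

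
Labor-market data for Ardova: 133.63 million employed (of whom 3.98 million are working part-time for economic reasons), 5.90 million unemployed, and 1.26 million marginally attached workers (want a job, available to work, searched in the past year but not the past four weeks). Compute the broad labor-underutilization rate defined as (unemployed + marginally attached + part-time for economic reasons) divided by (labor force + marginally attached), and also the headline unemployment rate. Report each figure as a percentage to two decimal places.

Broad underutilization rate ≈ 7.91%; headline unemployment rate ≈ 4.23%.

Labor force = 133.63 + 5.90 = 139.53 million.
Numerator = 5.90 + 1.26 + 3.98 = 11.14 million.
Denominator = 139.53 + 1.26 = 140.79 million.
Broad rate = 11.14 / 140.79 = 7.91%.
Headline unemployment rate = 5.90 / 139.53 = 4.23%.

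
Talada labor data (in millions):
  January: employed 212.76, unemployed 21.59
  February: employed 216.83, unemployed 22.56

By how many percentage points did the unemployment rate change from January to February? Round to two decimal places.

January: labor force = 212.76 + 21.59 = 234.35; u = 21.59/234.35 = 9.21%.
February: labor force = 216.83 + 22.56 = 239.39; u = 22.56/239.39 = 9.42%.
Change = 9.42% − 9.21% = +0.21 pp.

The unemployment rate changed by +0.21 percentage points.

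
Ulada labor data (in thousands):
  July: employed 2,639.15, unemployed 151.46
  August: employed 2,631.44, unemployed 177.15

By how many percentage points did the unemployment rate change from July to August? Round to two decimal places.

July: labor force = 2,639.15 + 151.46 = 2,790.61; u = 151.46/2,790.61 = 5.43%.
August: labor force = 2,631.44 + 177.15 = 2,808.59; u = 177.15/2,808.59 = 6.31%.
Change = 6.31% − 5.43% = +0.88 pp.

The unemployment rate changed by +0.88 percentage points.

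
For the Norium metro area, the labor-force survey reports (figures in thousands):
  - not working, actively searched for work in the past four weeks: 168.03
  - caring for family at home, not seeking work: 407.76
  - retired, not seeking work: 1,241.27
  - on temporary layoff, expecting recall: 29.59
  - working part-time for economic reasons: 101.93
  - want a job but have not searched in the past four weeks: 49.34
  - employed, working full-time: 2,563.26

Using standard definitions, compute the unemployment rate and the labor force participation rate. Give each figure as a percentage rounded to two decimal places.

Unemployment rate ≈ 6.90%; labor force participation rate ≈ 62.76%.

Employed = 101.93 + 2,563.26 = 2,665.19 thousand (anyone who worked, including part-time for economic reasons, counts as employed).
Unemployed = 168.03 + 29.59 = 197.62 thousand (jobless and actively searching, or on temporary layoff).
Labor force = 2,665.19 + 197.62 = 2,862.81 thousand.
Not in labor force = 407.76 + 1,241.27 + 49.34 = 1,698.37 thousand (those not working and not actively searching are outside the labor force — including those who want a job but have given up searching).
Civilian working-age population = 2,862.81 + 1,698.37 = 4,561.18 thousand.
Unemployment rate = 197.62 / 2,862.81 = 6.90%.
Labor force participation rate = 2,862.81 / 4,561.18 = 62.76%.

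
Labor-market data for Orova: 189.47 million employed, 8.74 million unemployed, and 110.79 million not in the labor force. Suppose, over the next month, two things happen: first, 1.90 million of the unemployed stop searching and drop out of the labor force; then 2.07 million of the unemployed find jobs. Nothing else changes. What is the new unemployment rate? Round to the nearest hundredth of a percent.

New unemployment rate ≈ 2.43%.

Initially, labor force = 189.47 + 8.74 = 198.21 million, so u = 8.74/198.21 = 4.41%.
After the first change, unemployed and labor force both fall by 1.90 → E = 189.47, U = 6.84, labor force = 196.31 million.
After the second change, unemployed falls and employed rises by 2.07; labor force unchanged → E = 191.54, U = 4.77, labor force = 196.31 million.
New unemployment rate = 4.77 / 196.31 = 2.43%.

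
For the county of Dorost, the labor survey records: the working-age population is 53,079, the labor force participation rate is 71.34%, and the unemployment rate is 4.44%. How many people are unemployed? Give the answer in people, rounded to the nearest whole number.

Labor force = 0.7134 × 53,079 = 37,867.
Unemployed = 0.0444 × 37,867 ≈ 1,681.

About 1,681 are unemployed.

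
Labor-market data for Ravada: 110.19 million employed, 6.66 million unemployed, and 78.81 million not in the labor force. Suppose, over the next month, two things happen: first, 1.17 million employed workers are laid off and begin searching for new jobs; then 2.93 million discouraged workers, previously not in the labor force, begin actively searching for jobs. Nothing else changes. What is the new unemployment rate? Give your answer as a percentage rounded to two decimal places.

Initially, labor force = 110.19 + 6.66 = 116.85 million, so u = 6.66/116.85 = 5.70%.
After the first change, employed falls and unemployed rises by 1.17; labor force unchanged → E = 109.02, U = 7.83, labor force = 116.85 million.
After the second change, unemployed and labor force both rise by 2.93 → E = 109.02, U = 10.76, labor force = 119.78 million.
New unemployment rate = 10.76 / 119.78 = 8.98%.

New unemployment rate ≈ 8.98%.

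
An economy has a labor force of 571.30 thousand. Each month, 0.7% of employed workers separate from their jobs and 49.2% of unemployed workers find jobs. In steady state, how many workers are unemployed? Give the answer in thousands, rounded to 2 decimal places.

Steady-state unemployment rate u* = s/(s+f) = 0.7/(0.7+49.2) = 0.014028.
Unemployed = u* × labor force = 0.014028 × 571.30 ≈ 8.01 thousand.

About 8.01 thousand are unemployed in steady state.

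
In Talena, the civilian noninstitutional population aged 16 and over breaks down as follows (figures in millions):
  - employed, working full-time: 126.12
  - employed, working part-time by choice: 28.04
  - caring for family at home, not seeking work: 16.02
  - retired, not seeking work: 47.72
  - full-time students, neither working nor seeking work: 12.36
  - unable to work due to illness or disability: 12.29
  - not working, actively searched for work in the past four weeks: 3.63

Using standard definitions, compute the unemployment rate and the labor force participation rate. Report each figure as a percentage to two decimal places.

Employed = 126.12 + 28.04 = 154.16 million.
Unemployed = 3.63 million.
Labor force = 154.16 + 3.63 = 157.79 million.
Not in labor force = 16.02 + 47.72 + 12.36 + 12.29 = 88.39 million (those not working and not actively searching are outside the labor force).
Civilian working-age population = 157.79 + 88.39 = 246.18 million.
Unemployment rate = 3.63 / 157.79 = 2.30%.
Labor force participation rate = 157.79 / 246.18 = 64.10%.

Unemployment rate ≈ 2.30%; labor force participation rate ≈ 64.10%.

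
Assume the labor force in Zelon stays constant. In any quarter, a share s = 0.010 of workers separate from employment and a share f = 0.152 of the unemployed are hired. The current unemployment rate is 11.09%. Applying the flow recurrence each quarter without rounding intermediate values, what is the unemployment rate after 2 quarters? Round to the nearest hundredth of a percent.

With a fixed labor force, u_{t+1} = u_t + s·(1−u_t) − f·u_t = u_t·(1−s−f) + s.
Here 1−s−f = 0.838 and s = 0.010.
u_1 = 0.110900 × 0.838 + 0.010 = 0.102934.
u_2 = 0.102934 × 0.838 + 0.010 = 0.096259.

Unemployment rate after two quarters ≈ 9.63%.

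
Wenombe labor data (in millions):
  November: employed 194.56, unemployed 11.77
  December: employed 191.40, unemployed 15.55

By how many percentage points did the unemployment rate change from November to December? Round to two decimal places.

November: labor force = 194.56 + 11.77 = 206.33; u = 11.77/206.33 = 5.70%.
December: labor force = 191.40 + 15.55 = 206.95; u = 15.55/206.95 = 7.51%.
Change = 7.51% − 5.70% = +1.81 pp.

The unemployment rate changed by +1.81 percentage points.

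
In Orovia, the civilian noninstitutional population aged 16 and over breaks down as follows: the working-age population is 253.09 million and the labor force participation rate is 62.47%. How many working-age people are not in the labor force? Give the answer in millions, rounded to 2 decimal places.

Share not in the labor force = 1 − 0.6247 = 0.3753.
Not in labor force = 0.3753 × 253.09 ≈ 94.98 million.

About 94.98 million are not in the labor force.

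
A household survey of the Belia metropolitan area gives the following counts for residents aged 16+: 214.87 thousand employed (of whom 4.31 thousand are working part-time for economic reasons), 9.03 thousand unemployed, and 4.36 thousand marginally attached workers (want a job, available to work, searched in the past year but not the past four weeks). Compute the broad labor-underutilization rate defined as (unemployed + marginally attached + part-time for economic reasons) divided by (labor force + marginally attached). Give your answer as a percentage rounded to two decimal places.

Labor force = 214.87 + 9.03 = 223.90 thousand.
Numerator = 9.03 + 4.36 + 4.31 = 17.70 thousand.
Denominator = 223.90 + 4.36 = 228.26 thousand.
Broad rate = 17.70 / 228.26 = 7.75%.

Broad underutilization rate ≈ 7.75%.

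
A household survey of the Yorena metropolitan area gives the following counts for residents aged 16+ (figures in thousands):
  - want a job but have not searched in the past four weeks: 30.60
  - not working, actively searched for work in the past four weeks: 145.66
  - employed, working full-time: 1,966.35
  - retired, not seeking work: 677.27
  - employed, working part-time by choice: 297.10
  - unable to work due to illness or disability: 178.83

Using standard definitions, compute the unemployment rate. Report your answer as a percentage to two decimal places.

Unemployment rate ≈ 6.05%.

Employed = 1,966.35 + 297.10 = 2,263.45 thousand.
Unemployed = 145.66 thousand.
Labor force = 2,263.45 + 145.66 = 2,409.11 thousand.
Unemployment rate = 145.66 / 2,409.11 = 6.05%.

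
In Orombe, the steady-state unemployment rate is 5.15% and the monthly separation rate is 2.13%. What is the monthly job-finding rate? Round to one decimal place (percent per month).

From u* = s/(s+f): f = s·(1−u)/u.
f = 2.13 × (1 − 0.0515) / 0.0515 = 2.0203 / 0.0515 ≈ 39.2% per month.

Job-finding rate ≈ 39.2% per month.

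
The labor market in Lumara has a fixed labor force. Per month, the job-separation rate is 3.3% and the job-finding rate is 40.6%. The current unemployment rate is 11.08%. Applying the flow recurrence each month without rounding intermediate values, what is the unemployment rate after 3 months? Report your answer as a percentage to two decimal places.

With a fixed labor force, u_{t+1} = u_t + s·(1−u_t) − f·u_t = u_t·(1−s−f) + s.
Here 1−s−f = 0.561 and s = 0.033.
u_1 = 0.110800 × 0.561 + 0.033 = 0.095159.
u_2 = 0.095159 × 0.561 + 0.033 = 0.086384.
u_3 = 0.086384 × 0.561 + 0.033 = 0.081461.

Unemployment rate after three months ≈ 8.15%.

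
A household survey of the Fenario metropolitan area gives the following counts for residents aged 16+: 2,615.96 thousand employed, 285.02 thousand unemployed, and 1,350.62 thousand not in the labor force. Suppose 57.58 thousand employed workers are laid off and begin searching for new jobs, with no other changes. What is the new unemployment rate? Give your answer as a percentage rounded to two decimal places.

Initially, labor force = 2,615.96 + 285.02 = 2,900.98 thousand, so u = 285.02/2,900.98 = 9.82%.
After the change, employed falls and unemployed rises by 57.58; labor force unchanged → E = 2,558.38, U = 342.60, labor force = 2,900.98 thousand.
New unemployment rate = 342.60 / 2,900.98 = 11.81%.

New unemployment rate ≈ 11.81%.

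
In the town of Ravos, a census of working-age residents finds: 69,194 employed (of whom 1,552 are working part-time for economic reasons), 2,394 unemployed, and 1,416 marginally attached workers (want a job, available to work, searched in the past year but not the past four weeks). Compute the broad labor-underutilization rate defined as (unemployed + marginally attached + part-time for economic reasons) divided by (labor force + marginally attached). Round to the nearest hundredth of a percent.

Broad underutilization rate ≈ 7.34%.

Labor force = 69,194 + 2,394 = 71,588.
Numerator = 2,394 + 1,416 + 1,552 = 5,362.
Denominator = 71,588 + 1,416 = 73,004.
Broad rate = 5,362 / 73,004 = 7.34%.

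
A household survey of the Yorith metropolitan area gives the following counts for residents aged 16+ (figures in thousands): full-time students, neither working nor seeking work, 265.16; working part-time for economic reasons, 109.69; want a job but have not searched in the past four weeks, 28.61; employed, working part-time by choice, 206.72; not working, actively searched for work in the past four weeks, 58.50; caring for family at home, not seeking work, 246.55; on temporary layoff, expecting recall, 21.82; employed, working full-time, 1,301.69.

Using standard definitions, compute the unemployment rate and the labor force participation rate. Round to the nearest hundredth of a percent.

Unemployment rate ≈ 4.73%; labor force participation rate ≈ 75.86%.

Employed = 109.69 + 206.72 + 1,301.69 = 1,618.10 thousand (anyone who worked, including part-time for economic reasons, counts as employed).
Unemployed = 58.50 + 21.82 = 80.32 thousand (jobless and actively searching, or on temporary layoff).
Labor force = 1,618.10 + 80.32 = 1,698.42 thousand.
Not in labor force = 265.16 + 28.61 + 246.55 = 540.32 thousand (those not working and not actively searching are outside the labor force — including those who want a job but have given up searching).
Civilian working-age population = 1,698.42 + 540.32 = 2,238.74 thousand.
Unemployment rate = 80.32 / 1,698.42 = 4.73%.
Labor force participation rate = 1,698.42 / 2,238.74 = 75.86%.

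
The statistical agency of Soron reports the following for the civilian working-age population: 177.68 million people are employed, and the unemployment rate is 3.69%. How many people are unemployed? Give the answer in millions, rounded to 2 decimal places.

About 6.81 million are unemployed.

Let U be the number unemployed. The labor force is E + U, and U/(E+U) = 0.0369.
So U = 0.0369 × 177.68 / (1 − 0.0369) = 6.5564 / 0.9631 ≈ 6.81 million.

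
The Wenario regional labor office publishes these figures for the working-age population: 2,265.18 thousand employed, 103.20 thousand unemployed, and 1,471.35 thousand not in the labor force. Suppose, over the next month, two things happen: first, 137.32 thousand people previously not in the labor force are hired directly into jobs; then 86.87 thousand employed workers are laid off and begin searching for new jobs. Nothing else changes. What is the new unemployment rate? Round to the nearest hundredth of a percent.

New unemployment rate ≈ 7.59%.

Initially, labor force = 2,265.18 + 103.20 = 2,368.38 thousand, so u = 103.20/2,368.38 = 4.36%.
After the first change, employed and labor force both rise by 137.32; unemployed unchanged → E = 2,402.50, U = 103.20, labor force = 2,505.70 thousand.
After the second change, employed falls and unemployed rises by 86.87; labor force unchanged → E = 2,315.63, U = 190.07, labor force = 2,505.70 thousand.
New unemployment rate = 190.07 / 2,505.70 = 7.59%.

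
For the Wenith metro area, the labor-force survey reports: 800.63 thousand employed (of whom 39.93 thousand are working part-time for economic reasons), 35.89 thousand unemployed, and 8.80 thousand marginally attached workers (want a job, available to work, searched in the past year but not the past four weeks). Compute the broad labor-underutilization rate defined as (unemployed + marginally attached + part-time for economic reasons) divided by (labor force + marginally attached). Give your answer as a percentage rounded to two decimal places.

Broad underutilization rate ≈ 10.01%.

Labor force = 800.63 + 35.89 = 836.52 thousand.
Numerator = 35.89 + 8.80 + 39.93 = 84.62 thousand.
Denominator = 836.52 + 8.80 = 845.32 thousand.
Broad rate = 84.62 / 845.32 = 10.01%.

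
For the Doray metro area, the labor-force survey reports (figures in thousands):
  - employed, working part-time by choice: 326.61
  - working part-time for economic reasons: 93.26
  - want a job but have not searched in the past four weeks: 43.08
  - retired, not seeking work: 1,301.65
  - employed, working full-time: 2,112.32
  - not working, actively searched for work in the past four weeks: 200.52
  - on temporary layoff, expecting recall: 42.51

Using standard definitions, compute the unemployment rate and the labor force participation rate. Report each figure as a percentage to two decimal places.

Employed = 326.61 + 93.26 + 2,112.32 = 2,532.19 thousand (anyone who worked, including part-time for economic reasons, counts as employed).
Unemployed = 200.52 + 42.51 = 243.03 thousand (jobless and actively searching, or on temporary layoff).
Labor force = 2,532.19 + 243.03 = 2,775.22 thousand.
Not in labor force = 43.08 + 1,301.65 = 1,344.73 thousand (those not working and not actively searching are outside the labor force — including those who want a job but have given up searching).
Civilian working-age population = 2,775.22 + 1,344.73 = 4,119.95 thousand.
Unemployment rate = 243.03 / 2,775.22 = 8.76%.
Labor force participation rate = 2,775.22 / 4,119.95 = 67.36%.

Unemployment rate ≈ 8.76%; labor force participation rate ≈ 67.36%.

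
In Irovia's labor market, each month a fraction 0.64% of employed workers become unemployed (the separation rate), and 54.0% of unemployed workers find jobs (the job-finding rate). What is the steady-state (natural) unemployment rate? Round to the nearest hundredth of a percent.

Steady-state unemployment rate ≈ 1.17%.

At steady state the flows balance: s·E = f·U, so U/(E+U) = s/(s+f).
u* = 0.64 / (0.64 + 54.0) = 0.64 / 54.64 = 1.17%.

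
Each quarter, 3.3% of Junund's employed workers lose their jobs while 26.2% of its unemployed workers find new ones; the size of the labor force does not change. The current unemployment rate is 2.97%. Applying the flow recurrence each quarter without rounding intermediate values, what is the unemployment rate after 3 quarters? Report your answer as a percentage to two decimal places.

With a fixed labor force, u_{t+1} = u_t + s·(1−u_t) − f·u_t = u_t·(1−s−f) + s.
Here 1−s−f = 0.705 and s = 0.033.
u_1 = 0.029700 × 0.705 + 0.033 = 0.053939.
u_2 = 0.053939 × 0.705 + 0.033 = 0.071027.
u_3 = 0.071027 × 0.705 + 0.033 = 0.083074.

Unemployment rate after three quarters ≈ 8.31%.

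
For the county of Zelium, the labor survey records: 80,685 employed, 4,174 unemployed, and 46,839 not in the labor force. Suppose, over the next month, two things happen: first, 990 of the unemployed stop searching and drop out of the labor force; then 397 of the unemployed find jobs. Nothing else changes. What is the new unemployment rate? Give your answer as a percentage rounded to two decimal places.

New unemployment rate ≈ 3.32%.

Initially, labor force = 80,685 + 4,174 = 84,859, so u = 4,174/84,859 = 4.92%.
After the first change, unemployed and labor force both fall by 990 → E = 80,685, U = 3,184, labor force = 83,869.
After the second change, unemployed falls and employed rises by 397; labor force unchanged → E = 81,082, U = 2,787, labor force = 83,869.
New unemployment rate = 2,787 / 83,869 = 3.32%.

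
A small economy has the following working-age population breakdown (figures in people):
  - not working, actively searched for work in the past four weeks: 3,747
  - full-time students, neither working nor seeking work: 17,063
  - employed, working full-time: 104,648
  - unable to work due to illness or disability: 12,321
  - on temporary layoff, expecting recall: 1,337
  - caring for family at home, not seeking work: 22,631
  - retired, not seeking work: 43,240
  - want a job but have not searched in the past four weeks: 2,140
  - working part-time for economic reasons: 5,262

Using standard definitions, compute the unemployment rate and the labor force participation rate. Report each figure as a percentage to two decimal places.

Employed = 104,648 + 5,262 = 109,910 (anyone who worked, including part-time for economic reasons, counts as employed).
Unemployed = 3,747 + 1,337 = 5,084 (jobless and actively searching, or on temporary layoff).
Labor force = 109,910 + 5,084 = 114,994.
Not in labor force = 17,063 + 12,321 + 22,631 + 43,240 + 2,140 = 97,395 (those not working and not actively searching are outside the labor force — including those who want a job but have given up searching).
Civilian working-age population = 114,994 + 97,395 = 212,389.
Unemployment rate = 5,084 / 114,994 = 4.42%.
Labor force participation rate = 114,994 / 212,389 = 54.14%.

Unemployment rate ≈ 4.42%; labor force participation rate ≈ 54.14%.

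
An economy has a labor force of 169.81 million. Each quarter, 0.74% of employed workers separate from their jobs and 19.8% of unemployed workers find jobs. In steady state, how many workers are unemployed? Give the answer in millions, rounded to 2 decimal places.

About 6.12 million are unemployed in steady state.

Steady-state unemployment rate u* = s/(s+f) = 0.74/(0.74+19.8) = 0.036027.
Unemployed = u* × labor force = 0.036027 × 169.81 ≈ 6.12 million.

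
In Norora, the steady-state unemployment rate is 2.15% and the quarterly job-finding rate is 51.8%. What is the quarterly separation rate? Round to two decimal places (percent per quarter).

From u* = s/(s+f): s = u·f/(1−u).
s = 0.0215 × 51.8 / (1 − 0.0215) = 1.1137 / 0.9785 ≈ 1.14% per quarter.

Separation rate ≈ 1.14% per quarter.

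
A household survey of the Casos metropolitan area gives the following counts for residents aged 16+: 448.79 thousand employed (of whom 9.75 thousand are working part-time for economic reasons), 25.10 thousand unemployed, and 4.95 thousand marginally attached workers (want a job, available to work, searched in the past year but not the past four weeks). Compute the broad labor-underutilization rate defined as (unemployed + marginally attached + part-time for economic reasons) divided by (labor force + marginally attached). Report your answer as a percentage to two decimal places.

Labor force = 448.79 + 25.10 = 473.89 thousand.
Numerator = 25.10 + 4.95 + 9.75 = 39.80 thousand.
Denominator = 473.89 + 4.95 = 478.84 thousand.
Broad rate = 39.80 / 478.84 = 8.31%.

Broad underutilization rate ≈ 8.31%.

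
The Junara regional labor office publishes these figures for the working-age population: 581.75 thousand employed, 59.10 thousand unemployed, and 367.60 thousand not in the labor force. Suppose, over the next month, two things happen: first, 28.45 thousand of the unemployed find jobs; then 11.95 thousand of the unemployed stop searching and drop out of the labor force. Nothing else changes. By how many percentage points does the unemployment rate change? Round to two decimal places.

The unemployment rate changes by −6.25 percentage points.

Initially, labor force = 581.75 + 59.10 = 640.85 thousand, so u = 59.10/640.85 = 9.22%.
After the first change, unemployed falls and employed rises by 28.45; labor force unchanged → E = 610.20, U = 30.65, labor force = 640.85 thousand.
After the second change, unemployed and labor force both fall by 11.95 → E = 610.20, U = 18.70, labor force = 628.90 thousand.
New unemployment rate = 18.70 / 628.90 = 2.97%.
Change = 2.97% − 9.22% = −6.25 percentage points.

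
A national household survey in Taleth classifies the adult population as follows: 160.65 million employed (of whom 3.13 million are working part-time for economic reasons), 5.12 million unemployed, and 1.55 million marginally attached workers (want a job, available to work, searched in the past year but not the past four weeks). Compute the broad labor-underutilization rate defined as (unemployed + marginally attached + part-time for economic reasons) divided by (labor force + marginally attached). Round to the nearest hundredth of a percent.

Labor force = 160.65 + 5.12 = 165.77 million.
Numerator = 5.12 + 1.55 + 3.13 = 9.80 million.
Denominator = 165.77 + 1.55 = 167.32 million.
Broad rate = 9.80 / 167.32 = 5.86%.

Broad underutilization rate ≈ 5.86%.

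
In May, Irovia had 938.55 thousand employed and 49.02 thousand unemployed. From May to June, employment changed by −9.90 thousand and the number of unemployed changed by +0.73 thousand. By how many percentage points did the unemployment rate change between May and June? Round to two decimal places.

The unemployment rate changed by +0.12 percentage points.

May: labor force = 938.55 + 49.02 = 987.57; u = 49.02/987.57 = 4.96%.
June: labor force = 928.65 + 49.75 = 978.40; u = 49.75/978.40 = 5.08%.
Change = 5.08% − 4.96% = +0.12 pp.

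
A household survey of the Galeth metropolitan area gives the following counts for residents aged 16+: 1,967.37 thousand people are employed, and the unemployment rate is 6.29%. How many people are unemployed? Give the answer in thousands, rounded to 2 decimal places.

Let U be the number unemployed. The labor force is E + U, and U/(E+U) = 0.0629.
So U = 0.0629 × 1,967.37 / (1 − 0.0629) = 123.7476 / 0.9371 ≈ 132.05 thousand.

About 132.05 thousand are unemployed.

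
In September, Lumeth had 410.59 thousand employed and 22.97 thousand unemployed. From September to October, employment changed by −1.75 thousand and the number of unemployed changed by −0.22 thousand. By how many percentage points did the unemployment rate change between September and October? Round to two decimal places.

September: labor force = 410.59 + 22.97 = 433.56; u = 22.97/433.56 = 5.30%.
October: labor force = 408.84 + 22.75 = 431.59; u = 22.75/431.59 = 5.27%.
Change = 5.27% − 5.30% = −0.03 pp.

The unemployment rate changed by −0.03 percentage points.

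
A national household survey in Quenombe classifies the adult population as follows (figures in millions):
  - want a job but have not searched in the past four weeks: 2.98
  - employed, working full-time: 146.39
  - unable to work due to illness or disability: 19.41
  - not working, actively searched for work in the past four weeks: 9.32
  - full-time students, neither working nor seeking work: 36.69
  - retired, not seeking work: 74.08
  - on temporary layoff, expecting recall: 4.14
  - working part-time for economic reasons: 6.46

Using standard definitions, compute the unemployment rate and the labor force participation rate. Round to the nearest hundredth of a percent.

Unemployment rate ≈ 8.09%; labor force participation rate ≈ 55.53%.

Employed = 146.39 + 6.46 = 152.85 million (anyone who worked, including part-time for economic reasons, counts as employed).
Unemployed = 9.32 + 4.14 = 13.46 million (jobless and actively searching, or on temporary layoff).
Labor force = 152.85 + 13.46 = 166.31 million.
Not in labor force = 2.98 + 19.41 + 36.69 + 74.08 = 133.16 million (those not working and not actively searching are outside the labor force — including those who want a job but have given up searching).
Civilian working-age population = 166.31 + 133.16 = 299.47 million.
Unemployment rate = 13.46 / 166.31 = 8.09%.
Labor force participation rate = 166.31 / 299.47 = 55.53%.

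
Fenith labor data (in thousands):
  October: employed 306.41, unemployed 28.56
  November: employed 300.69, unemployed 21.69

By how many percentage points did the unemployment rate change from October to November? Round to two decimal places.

The unemployment rate changed by −1.80 percentage points.

October: labor force = 306.41 + 28.56 = 334.97; u = 28.56/334.97 = 8.53%.
November: labor force = 300.69 + 21.69 = 322.38; u = 21.69/322.38 = 6.73%.
Change = 6.73% − 8.53% = −1.80 pp.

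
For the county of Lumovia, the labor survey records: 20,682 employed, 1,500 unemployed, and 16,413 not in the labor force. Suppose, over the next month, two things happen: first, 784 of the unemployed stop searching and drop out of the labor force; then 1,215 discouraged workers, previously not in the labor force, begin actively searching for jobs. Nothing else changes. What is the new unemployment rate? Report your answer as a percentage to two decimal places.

New unemployment rate ≈ 8.54%.

Initially, labor force = 20,682 + 1,500 = 22,182, so u = 1,500/22,182 = 6.76%.
After the first change, unemployed and labor force both fall by 784 → E = 20,682, U = 716, labor force = 21,398.
After the second change, unemployed and labor force both rise by 1,215 → E = 20,682, U = 1,931, labor force = 22,613.
New unemployment rate = 1,931 / 22,613 = 8.54%.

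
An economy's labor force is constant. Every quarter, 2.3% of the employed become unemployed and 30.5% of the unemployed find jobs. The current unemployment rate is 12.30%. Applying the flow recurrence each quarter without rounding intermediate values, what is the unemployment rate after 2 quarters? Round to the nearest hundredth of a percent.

With a fixed labor force, u_{t+1} = u_t + s·(1−u_t) − f·u_t = u_t·(1−s−f) + s.
Here 1−s−f = 0.672 and s = 0.023.
u_1 = 0.123000 × 0.672 + 0.023 = 0.105656.
u_2 = 0.105656 × 0.672 + 0.023 = 0.094001.

Unemployment rate after two quarters ≈ 9.40%.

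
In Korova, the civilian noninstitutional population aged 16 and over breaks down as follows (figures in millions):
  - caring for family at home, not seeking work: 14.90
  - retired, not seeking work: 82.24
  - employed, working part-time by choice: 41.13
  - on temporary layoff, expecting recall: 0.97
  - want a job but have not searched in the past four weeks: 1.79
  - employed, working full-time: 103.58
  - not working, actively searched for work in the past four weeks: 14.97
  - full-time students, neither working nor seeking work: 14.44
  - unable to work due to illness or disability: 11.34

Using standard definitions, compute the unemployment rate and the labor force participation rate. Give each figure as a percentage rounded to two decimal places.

Unemployment rate ≈ 9.92%; labor force participation rate ≈ 56.30%.

Employed = 41.13 + 103.58 = 144.71 million.
Unemployed = 0.97 + 14.97 = 15.94 million (jobless and actively searching, or on temporary layoff).
Labor force = 144.71 + 15.94 = 160.65 million.
Not in labor force = 14.90 + 82.24 + 1.79 + 14.44 + 11.34 = 124.71 million (those not working and not actively searching are outside the labor force — including those who want a job but have given up searching).
Civilian working-age population = 160.65 + 124.71 = 285.36 million.
Unemployment rate = 15.94 / 160.65 = 9.92%.
Labor force participation rate = 160.65 / 285.36 = 56.30%.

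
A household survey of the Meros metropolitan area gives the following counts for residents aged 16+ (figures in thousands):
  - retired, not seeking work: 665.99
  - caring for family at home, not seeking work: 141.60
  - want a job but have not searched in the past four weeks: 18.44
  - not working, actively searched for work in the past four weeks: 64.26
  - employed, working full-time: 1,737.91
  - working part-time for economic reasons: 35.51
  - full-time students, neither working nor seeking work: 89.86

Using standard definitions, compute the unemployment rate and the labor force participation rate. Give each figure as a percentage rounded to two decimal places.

Unemployment rate ≈ 3.50%; labor force participation rate ≈ 66.74%.

Employed = 1,737.91 + 35.51 = 1,773.42 thousand (anyone who worked, including part-time for economic reasons, counts as employed).
Unemployed = 64.26 thousand.
Labor force = 1,773.42 + 64.26 = 1,837.68 thousand.
Not in labor force = 665.99 + 141.60 + 18.44 + 89.86 = 915.89 thousand (those not working and not actively searching are outside the labor force — including those who want a job but have given up searching).
Civilian working-age population = 1,837.68 + 915.89 = 2,753.57 thousand.
Unemployment rate = 64.26 / 1,837.68 = 3.50%.
Labor force participation rate = 1,837.68 / 2,753.57 = 66.74%.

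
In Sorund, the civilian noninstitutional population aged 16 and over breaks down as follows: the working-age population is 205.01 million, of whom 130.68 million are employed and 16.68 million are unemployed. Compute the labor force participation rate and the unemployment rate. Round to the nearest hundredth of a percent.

Labor force = employed + unemployed = 130.68 + 16.68 = 147.36 million.
Unemployment rate = 16.68 / 147.36 = 11.32%.
Labor force participation rate = 147.36 / 205.01 = 71.88%.

Labor force participation rate ≈ 71.88%; unemployment rate ≈ 11.32%.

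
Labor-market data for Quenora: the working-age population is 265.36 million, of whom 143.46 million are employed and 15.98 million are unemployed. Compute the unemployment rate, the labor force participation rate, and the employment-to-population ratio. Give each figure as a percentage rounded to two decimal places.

Labor force = employed + unemployed = 143.46 + 15.98 = 159.44 million.
Unemployment rate = 15.98 / 159.44 = 10.02%.
Labor force participation rate = 159.44 / 265.36 = 60.08%.
Employment-population ratio = 143.46 / 265.36 = 54.06%.

Unemployment rate ≈ 10.02%; labor force participation rate ≈ 60.08%; employment-population ratio ≈ 54.06%.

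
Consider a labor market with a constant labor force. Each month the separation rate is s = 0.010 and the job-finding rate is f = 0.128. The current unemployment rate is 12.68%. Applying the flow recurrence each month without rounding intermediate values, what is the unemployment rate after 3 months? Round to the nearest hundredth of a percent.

Unemployment rate after three months ≈ 10.73%.

With a fixed labor force, u_{t+1} = u_t + s·(1−u_t) − f·u_t = u_t·(1−s−f) + s.
Here 1−s−f = 0.862 and s = 0.010.
u_1 = 0.126800 × 0.862 + 0.010 = 0.119302.
u_2 = 0.119302 × 0.862 + 0.010 = 0.112838.
u_3 = 0.112838 × 0.862 + 0.010 = 0.107266.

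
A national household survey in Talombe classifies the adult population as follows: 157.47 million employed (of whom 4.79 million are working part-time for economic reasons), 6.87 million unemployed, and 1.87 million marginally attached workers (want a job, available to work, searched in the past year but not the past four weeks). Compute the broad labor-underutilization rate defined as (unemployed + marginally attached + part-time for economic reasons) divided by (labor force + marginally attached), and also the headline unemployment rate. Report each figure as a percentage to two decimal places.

Labor force = 157.47 + 6.87 = 164.34 million.
Numerator = 6.87 + 1.87 + 4.79 = 13.53 million.
Denominator = 164.34 + 1.87 = 166.21 million.
Broad rate = 13.53 / 166.21 = 8.14%.
Headline unemployment rate = 6.87 / 164.34 = 4.18%.

Broad underutilization rate ≈ 8.14%; headline unemployment rate ≈ 4.18%.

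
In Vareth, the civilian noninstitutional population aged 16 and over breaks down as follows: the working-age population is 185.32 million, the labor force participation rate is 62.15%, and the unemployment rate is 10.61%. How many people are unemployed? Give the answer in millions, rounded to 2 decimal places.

About 12.22 million are unemployed.

Labor force = 0.6215 × 185.32 = 115.18 million.
Unemployed = 0.1061 × 115.18 ≈ 12.22 million.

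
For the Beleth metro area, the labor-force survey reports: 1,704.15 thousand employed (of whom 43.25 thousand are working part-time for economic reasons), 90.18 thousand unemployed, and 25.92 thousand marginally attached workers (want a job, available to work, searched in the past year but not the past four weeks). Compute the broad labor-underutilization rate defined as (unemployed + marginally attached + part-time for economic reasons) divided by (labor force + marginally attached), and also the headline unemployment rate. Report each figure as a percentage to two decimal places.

Labor force = 1,704.15 + 90.18 = 1,794.33 thousand.
Numerator = 90.18 + 25.92 + 43.25 = 159.35 thousand.
Denominator = 1,794.33 + 25.92 = 1,820.25 thousand.
Broad rate = 159.35 / 1,820.25 = 8.75%.
Headline unemployment rate = 90.18 / 1,794.33 = 5.03%.

Broad underutilization rate ≈ 8.75%; headline unemployment rate ≈ 5.03%.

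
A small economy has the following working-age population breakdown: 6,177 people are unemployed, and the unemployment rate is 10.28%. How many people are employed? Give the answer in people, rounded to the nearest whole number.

About 53,911 are employed.

Labor force = U / u = 6,177 / 0.1028 ≈ 60,088.
Employed = labor force − unemployed = 60,088 − 6,177 = 53,911.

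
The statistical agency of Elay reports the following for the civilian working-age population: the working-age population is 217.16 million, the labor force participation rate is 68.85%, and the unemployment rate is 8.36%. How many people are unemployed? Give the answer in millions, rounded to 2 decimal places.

About 12.50 million are unemployed.

Labor force = 0.6885 × 217.16 = 149.51 million.
Unemployed = 0.0836 × 149.51 ≈ 12.50 million.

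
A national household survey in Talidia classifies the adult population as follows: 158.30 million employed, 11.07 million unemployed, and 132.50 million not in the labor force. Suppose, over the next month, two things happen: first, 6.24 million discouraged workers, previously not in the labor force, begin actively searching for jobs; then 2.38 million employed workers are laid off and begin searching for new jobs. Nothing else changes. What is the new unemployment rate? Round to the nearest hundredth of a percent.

Initially, labor force = 158.30 + 11.07 = 169.37 million, so u = 11.07/169.37 = 6.54%.
After the first change, unemployed and labor force both rise by 6.24 → E = 158.30, U = 17.31, labor force = 175.61 million.
After the second change, employed falls and unemployed rises by 2.38; labor force unchanged → E = 155.92, U = 19.69, labor force = 175.61 million.
New unemployment rate = 19.69 / 175.61 = 11.21%.

New unemployment rate ≈ 11.21%.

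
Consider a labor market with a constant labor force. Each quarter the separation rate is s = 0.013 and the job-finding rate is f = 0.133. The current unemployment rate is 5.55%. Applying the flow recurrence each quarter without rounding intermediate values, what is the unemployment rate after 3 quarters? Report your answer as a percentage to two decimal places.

Unemployment rate after three quarters ≈ 6.82%.

With a fixed labor force, u_{t+1} = u_t + s·(1−u_t) − f·u_t = u_t·(1−s−f) + s.
Here 1−s−f = 0.854 and s = 0.013.
u_1 = 0.055500 × 0.854 + 0.013 = 0.060397.
u_2 = 0.060397 × 0.854 + 0.013 = 0.064579.
u_3 = 0.064579 × 0.854 + 0.013 = 0.068150.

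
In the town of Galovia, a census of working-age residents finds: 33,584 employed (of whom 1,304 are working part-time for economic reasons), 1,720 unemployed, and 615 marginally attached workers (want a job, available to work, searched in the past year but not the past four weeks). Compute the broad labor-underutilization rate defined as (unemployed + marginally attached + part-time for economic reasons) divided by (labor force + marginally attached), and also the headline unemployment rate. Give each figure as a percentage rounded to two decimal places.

Broad underutilization rate ≈ 10.13%; headline unemployment rate ≈ 4.87%.

Labor force = 33,584 + 1,720 = 35,304.
Numerator = 1,720 + 615 + 1,304 = 3,639.
Denominator = 35,304 + 615 = 35,919.
Broad rate = 3,639 / 35,919 = 10.13%.
Headline unemployment rate = 1,720 / 35,304 = 4.87%.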